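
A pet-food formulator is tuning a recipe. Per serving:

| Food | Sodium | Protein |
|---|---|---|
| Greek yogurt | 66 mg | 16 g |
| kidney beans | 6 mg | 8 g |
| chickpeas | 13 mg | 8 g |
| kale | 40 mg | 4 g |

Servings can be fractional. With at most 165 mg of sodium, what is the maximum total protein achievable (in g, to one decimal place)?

Protein per mg sodium: kidney beans 1.333, chickpeas 0.6154, Greek yogurt 0.2424, kale 0.1.
With no serving limits, spend the whole sodium allowance on kidney beans: 165 mg / 6 mg × 8 g = 220.0 g.

220.0 g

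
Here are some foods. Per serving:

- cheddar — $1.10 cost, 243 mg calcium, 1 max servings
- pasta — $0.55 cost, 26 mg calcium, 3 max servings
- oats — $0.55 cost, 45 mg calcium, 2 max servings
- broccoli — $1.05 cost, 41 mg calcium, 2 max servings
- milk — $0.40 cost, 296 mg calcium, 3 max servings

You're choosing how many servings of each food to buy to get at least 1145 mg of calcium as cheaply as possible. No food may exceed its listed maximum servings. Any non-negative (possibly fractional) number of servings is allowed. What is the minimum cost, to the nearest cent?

Cost per mg of calcium: milk $0.0014, cheddar $0.0045, oats $0.0122, pasta $0.0212, broccoli $0.0256.
Take 3 servings of milk: +888.0 mg calcium for $1.20 (total $1.20, still need 257.0 mg).
Take 1 serving of cheddar: +243.0 mg calcium for $1.10 (total $2.30, still need 14.0 mg).
Take 0.3111 servings of oats: +14.0 mg calcium for $0.17 (total $2.47, still need 0.0 mg).
Greedy by cheapest-per-mg is optimal for a single linear constraint, so the minimum cost is $2.47.

$2.47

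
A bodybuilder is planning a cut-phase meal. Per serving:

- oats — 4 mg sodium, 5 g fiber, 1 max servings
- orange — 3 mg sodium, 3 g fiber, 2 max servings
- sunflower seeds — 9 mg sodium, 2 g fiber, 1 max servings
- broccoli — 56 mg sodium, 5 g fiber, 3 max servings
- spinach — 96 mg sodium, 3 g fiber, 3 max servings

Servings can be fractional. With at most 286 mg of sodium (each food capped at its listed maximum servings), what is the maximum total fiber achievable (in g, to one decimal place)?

Fiber per mg sodium: oats 1.25, orange 1, sunflower seeds 0.2222, broccoli 0.08929, spinach 0.03125.
Take 1 serving of oats: uses 4 mg sodium, +5.0 g fiber (running total 5.0 g).
Take 2 servings of orange: uses 6 mg sodium, +6.0 g fiber (running total 11.0 g).
Take 1 serving of sunflower seeds: uses 9 mg sodium, +2.0 g fiber (running total 13.0 g).
Take 3 servings of broccoli: uses 168 mg sodium, +15.0 g fiber (running total 28.0 g).
Take 1.031 servings of spinach: uses 99 mg sodium, +3.1 g fiber (running total 31.1 g).
Greedy by best ratio exhausts the sodium allowance optimally: 31.1 g.

31.1 g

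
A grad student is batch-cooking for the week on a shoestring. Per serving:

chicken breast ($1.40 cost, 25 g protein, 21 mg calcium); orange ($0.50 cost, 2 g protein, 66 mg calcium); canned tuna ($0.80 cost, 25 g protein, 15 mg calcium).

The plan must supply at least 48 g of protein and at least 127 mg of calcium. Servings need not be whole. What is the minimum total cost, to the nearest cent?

$2.20

The cheapest plan sits at a corner of the feasible region — with two constraints it uses at most two foods.
chicken breast only: max(48/25, 127/21) = 6.048 servings → $8.47.
orange only: max(48/2, 127/66) = 24 servings → $12.00.
canned tuna only: max(48/25, 127/15) = 8.467 servings → $6.77.
chicken breast + orange with both tight: 1.812 servings and 1.348 servings → $3.21.
chicken breast + canned tuna: the both-tight solution has a negative serving — not a feasible corner.
orange + canned tuna with both tight: 1.515 servings and 1.799 servings → $2.20.
Cheapest feasible corner: $2.20.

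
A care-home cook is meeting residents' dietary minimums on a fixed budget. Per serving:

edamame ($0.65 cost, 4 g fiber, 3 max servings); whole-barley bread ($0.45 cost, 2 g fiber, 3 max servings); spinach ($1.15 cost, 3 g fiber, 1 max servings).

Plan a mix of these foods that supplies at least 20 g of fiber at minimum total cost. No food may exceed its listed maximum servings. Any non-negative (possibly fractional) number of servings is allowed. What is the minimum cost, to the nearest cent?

$4.07

Cost per g of fiber: edamame $0.1625, whole-barley bread $0.2250, spinach $0.3833.
Take 3 servings of edamame: +12.0 g fiber for $1.95 (total $1.95, still need 8.0 g).
Take 3 servings of whole-barley bread: +6.0 g fiber for $1.35 (total $3.30, still need 2.0 g).
Take 0.6667 servings of spinach: +2.0 g fiber for $0.77 (total $4.07, still need 0.0 g).
Greedy by cheapest-per-g is optimal for a single linear constraint, so the minimum cost is $4.07.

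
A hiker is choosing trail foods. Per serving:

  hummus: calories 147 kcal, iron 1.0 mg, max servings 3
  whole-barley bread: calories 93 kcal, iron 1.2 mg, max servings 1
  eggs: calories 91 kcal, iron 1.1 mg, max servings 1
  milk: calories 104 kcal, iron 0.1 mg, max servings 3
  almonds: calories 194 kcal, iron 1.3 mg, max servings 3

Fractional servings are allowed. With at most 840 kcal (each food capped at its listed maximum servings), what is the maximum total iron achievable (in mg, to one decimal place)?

Iron per kcal: whole-barley bread 0.0129, eggs 0.01209, hummus 0.006803, almonds 0.006701, milk 0.0009615.
Take 1 serving of whole-barley bread: uses 93 kcal, +1.2 mg iron (running total 1.2 mg).
Take 1 serving of eggs: uses 91 kcal, +1.1 mg iron (running total 2.3 mg).
Take 3 servings of hummus: uses 441 kcal, +3.0 mg iron (running total 5.3 mg).
Take 1.108 servings of almonds: uses 215 kcal, +1.4 mg iron (running total 6.7 mg).
Filling greedily by iron-per-kcal is optimal for one linear limit, giving 6.7 mg.

6.7 mg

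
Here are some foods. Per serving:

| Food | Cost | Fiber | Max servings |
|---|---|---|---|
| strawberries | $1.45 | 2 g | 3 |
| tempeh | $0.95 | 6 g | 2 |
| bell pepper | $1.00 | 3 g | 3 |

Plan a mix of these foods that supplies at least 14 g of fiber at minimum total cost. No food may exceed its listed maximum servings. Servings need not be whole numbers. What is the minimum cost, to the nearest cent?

Cost per g of fiber: tempeh $0.1583, bell pepper $0.3333, strawberries $0.7250.
Take 2 servings of tempeh: +12.0 g fiber for $1.90 (total $1.90, still need 2.0 g).
Take 0.6667 servings of bell pepper: +2.0 g fiber for $0.67 (total $2.57, still need 0.0 g).
Greedy by cheapest-per-g is optimal for a single linear constraint, so the minimum cost is $2.57.

$2.57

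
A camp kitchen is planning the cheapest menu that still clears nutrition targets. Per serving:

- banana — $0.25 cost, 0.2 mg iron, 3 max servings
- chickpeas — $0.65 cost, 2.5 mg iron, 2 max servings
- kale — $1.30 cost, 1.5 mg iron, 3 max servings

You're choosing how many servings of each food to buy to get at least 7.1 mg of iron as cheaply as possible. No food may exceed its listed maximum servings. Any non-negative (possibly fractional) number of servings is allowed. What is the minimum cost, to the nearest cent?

$3.12

Cost per mg of iron: chickpeas $0.2600, kale $0.8667, banana $1.2500.
Take 2 servings of chickpeas: +5.0 mg iron for $1.30 (total $1.30, still need 2.1 mg).
Take 1.4 servings of kale: +2.1 mg iron for $1.82 (total $3.12, still need 0.0 mg).
Greedy by cheapest-per-mg is optimal for a single linear constraint, so the minimum cost is $3.12.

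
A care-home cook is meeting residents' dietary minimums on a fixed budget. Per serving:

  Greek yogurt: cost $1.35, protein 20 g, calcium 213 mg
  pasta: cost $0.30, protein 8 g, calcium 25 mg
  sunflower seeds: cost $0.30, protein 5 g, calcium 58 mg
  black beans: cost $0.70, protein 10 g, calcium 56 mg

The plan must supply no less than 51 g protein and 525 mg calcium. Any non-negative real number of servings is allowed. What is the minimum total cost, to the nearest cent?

$2.88

Greek yogurt only: max(51/20, 525/213) = 2.55 servings → $3.44.
pasta only: max(51/8, 525/25) = 21 servings → $6.30.
sunflower seeds only: max(51/5, 525/58) = 10.2 servings → $3.06.
black beans only: max(51/10, 525/56) = 9.375 servings → $6.56.
Greek yogurt + pasta with both tight: 2.429 servings and 0.3015 servings → $3.37.
Greek yogurt + sunflower seeds: the both-tight solution has a negative serving — not a feasible corner.
Greek yogurt + black beans with both tight: 2.37 servings and 0.3594 servings → $3.45.
pasta + sunflower seeds with both tight: 0.9823 servings and 8.628 servings → $2.88.
pasta + black beans: intersection lies outside the first quadrant.
sunflower seeds + black beans with both tight: 7.98 servings and 1.11 servings → $3.17.
The minimum over all feasible corners is $2.88.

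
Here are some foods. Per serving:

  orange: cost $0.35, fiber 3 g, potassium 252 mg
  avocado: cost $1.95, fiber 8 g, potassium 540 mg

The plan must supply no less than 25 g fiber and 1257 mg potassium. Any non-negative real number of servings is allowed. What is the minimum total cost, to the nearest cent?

$2.92

At the optimum either one food covers both requirements or two foods hit both targets exactly; no other combination can be cheaper.
orange only: max(25/3, 1257/252) = 8.333 servings → $2.92.
avocado only: max(25/8, 1257/540) = 3.125 servings → $6.09.
orange + avocado: the both-tight solution has a negative serving — not a feasible corner.
The minimum over all feasible corners is $2.92.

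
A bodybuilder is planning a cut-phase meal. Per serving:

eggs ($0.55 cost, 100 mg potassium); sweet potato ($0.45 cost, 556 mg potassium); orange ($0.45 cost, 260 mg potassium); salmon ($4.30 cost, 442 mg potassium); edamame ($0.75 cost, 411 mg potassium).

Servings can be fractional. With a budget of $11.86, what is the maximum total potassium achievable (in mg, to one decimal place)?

14653.7 mg

Potassium per dollar: sweet potato 1236, orange 577.8, edamame 548, eggs 181.8, salmon 102.8.
With no serving limits, spend the whole cost allowance on sweet potato: $11.86 / $0.45 × 556 mg = 14653.7 mg.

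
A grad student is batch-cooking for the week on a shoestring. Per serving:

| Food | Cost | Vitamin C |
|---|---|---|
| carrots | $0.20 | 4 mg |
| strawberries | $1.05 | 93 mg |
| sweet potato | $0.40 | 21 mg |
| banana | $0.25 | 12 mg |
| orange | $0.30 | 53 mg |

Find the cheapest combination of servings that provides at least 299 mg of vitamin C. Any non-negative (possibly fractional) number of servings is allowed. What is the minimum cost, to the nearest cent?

$1.69

Cost per mg of vitamin C: orange $0.0057, strawberries $0.0113, sweet potato $0.0190, banana $0.0208, carrots $0.0500.
With no serving limits, use only orange: 299 mg / 53 mg = 5.642 servings × $0.30 = $1.69.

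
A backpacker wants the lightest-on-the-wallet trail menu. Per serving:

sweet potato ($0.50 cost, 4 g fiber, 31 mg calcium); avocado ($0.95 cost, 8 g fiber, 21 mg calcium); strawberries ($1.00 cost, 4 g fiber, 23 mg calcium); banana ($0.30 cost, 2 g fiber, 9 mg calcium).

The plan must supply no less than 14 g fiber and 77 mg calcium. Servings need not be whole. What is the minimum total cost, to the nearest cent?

$1.71

Check every corner: each single food scaled to meet both minima, and each pair solved so both constraints bind.
sweet potato only: max(14/4, 77/31) = 3.5 servings → $1.75.
avocado only: max(14/8, 77/21) = 3.667 servings → $3.48.
strawberries only: max(14/4, 77/23) = 3.5 servings → $3.50.
banana only: max(14/2, 77/9) = 8.556 servings → $2.57.
sweet potato + avocado with both tight: 1.963 servings and 0.7683 servings → $1.71.
sweet potato + strawberries with both targets exact would need a negative amount; discard.
sweet potato + banana with both tight: 1.077 servings and 4.846 servings → $1.99.
avocado + strawberries with both tight: 0.14 servings and 3.22 servings → $3.35.
avocado + banana: the both-tight solution has a negative serving — not a feasible corner.
strawberries + banana with both tight: 2.8 servings and 1.4 servings → $3.22.
So the least-cost plan costs $1.71.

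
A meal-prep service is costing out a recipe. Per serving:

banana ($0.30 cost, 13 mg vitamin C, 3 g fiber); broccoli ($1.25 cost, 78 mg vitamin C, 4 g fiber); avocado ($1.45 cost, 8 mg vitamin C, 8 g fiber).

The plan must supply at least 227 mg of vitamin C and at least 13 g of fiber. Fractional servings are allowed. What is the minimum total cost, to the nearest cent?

Two binding constraints pin down two serving amounts, so the optimal mix uses at most two foods. The candidates are each food alone (scaled to the tighter of vitamin C/fiber) and each pair with both constraints tight.
banana only: max(227/13, 13/3) = 17.46 servings → $5.24.
broccoli only: max(227/78, 13/4) = 3.25 servings → $4.06.
avocado only: max(227/8, 13/8) = 28.38 servings → $41.14.
banana + broccoli with both tight: 0.5824 servings and 2.813 servings → $3.69.
banana + avocado: the both-tight solution has a negative serving — not a feasible corner.
broccoli + avocado with both tight: 2.892 servings and 0.1791 servings → $3.87.
The minimum over all feasible corners is $3.69.

$3.69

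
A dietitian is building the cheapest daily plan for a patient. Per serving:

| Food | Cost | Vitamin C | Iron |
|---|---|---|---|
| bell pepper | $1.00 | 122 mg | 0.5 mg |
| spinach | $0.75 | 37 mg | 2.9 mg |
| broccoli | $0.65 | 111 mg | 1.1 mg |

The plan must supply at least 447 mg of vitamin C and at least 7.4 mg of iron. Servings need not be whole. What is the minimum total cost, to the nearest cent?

$3.24

Minimising a linear cost over {vitamin C ≥ 447, iron ≥ 7.4, servings ≥ 0} — the optimum is at a vertex, using one or two foods.
bell pepper only: max(447/122, 7.4/0.5) = 14.8 servings → $14.80.
spinach only: max(447/37, 7.4/2.9) = 12.08 servings → $9.06.
broccoli only: max(447/111, 7.4/1.1) = 6.727 servings → $4.37.
bell pepper + spinach with both tight: 3.05 servings and 2.026 servings → $4.57.
bell pepper + broccoli: the both-tight solution has a negative serving — not a feasible corner.
spinach + broccoli with both tight: 1.172 servings and 3.636 servings → $3.24.
So the least-cost plan costs $3.24.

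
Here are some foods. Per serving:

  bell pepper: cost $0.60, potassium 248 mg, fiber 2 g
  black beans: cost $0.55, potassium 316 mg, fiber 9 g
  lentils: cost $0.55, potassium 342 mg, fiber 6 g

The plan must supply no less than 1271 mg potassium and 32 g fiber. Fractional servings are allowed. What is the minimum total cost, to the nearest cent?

bell pepper only: max(1271/248, 32/2) = 16 servings → $9.60.
black beans only: max(1271/316, 32/9) = 4.022 servings → $2.21.
lentils only: max(1271/342, 32/6) = 5.333 servings → $2.93.
bell pepper + black beans with both tight: 0.8294 servings and 3.371 servings → $2.35.
bell pepper + lentils: intersection lies outside the first quadrant.
black beans + lentils with both tight: 2.807 servings and 1.123 servings → $2.16.
Cheapest feasible corner: $2.16.

$2.16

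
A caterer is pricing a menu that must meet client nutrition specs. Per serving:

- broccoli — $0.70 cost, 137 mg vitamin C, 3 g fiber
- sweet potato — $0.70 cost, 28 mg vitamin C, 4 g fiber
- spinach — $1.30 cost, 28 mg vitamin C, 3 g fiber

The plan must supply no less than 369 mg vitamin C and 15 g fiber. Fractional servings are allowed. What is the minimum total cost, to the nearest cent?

A basic optimal solution has at most two foods positive. Try each food alone and each pair with both targets met exactly.
broccoli only: max(369/137, 15/3) = 5 servings → $3.50.
sweet potato only: max(369/28, 15/4) = 13.18 servings → $9.22.
spinach only: max(369/28, 15/3) = 13.18 servings → $17.13.
broccoli + sweet potato with both tight: 2.276 servings and 2.043 servings → $3.02.
broccoli + spinach with both tight: 2.101 servings and 2.899 servings → $5.24.
sweet potato + spinach with both targets exact would need a negative amount; discard.
Cheapest feasible corner: $3.02.

$3.02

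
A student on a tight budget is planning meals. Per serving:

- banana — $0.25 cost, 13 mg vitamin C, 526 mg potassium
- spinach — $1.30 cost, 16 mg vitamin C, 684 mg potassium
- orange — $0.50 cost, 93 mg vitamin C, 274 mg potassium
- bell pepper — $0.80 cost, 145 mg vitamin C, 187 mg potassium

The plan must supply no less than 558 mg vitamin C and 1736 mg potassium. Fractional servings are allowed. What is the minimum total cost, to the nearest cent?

Minimising a linear cost over {vitamin C ≥ 558, potassium ≥ 1736, servings ≥ 0} — the optimum is at a vertex, using one or two foods.
banana only: max(558/13, 1736/526) = 42.92 servings → $10.73.
spinach only: max(558/16, 1736/684) = 34.88 servings → $45.34.
orange only: max(558/93, 1736/274) = 6.336 servings → $3.17.
bell pepper only: max(558/145, 1736/187) = 9.283 servings → $7.43.
banana + spinach: the both-tight solution has a negative serving — not a feasible corner.
banana + orange with both tight: 0.1886 servings and 5.974 servings → $3.03.
banana + bell pepper with both tight: 1.996 servings and 3.669 servings → $3.43.
spinach + orange with both tight: 0.1445 servings and 5.975 servings → $3.18.
spinach + bell pepper with both tight: 1.532 servings and 3.679 servings → $4.94.
orange + bell pepper: the both-tight solution has a negative serving — not a feasible corner.
Cheapest feasible corner: $3.03.

$3.03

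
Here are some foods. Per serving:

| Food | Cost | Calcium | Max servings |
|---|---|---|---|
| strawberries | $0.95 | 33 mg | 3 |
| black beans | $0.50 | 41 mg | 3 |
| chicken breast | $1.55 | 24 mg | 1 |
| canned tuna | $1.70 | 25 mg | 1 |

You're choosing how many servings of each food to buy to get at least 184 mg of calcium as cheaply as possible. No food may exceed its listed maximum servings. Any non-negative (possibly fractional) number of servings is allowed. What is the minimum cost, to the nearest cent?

Cost per mg of calcium: black beans $0.0122, strawberries $0.0288, chicken breast $0.0646, canned tuna $0.0680.
Take 3 servings of black beans: +123.0 mg calcium for $1.50 (total $1.50, still need 61.0 mg).
Take 1.848 servings of strawberries: +61.0 mg calcium for $1.76 (total $3.26, still need 0.0 mg).
Greedy by cheapest-per-mg is optimal for a single linear constraint, so the minimum cost is $3.26.

$3.26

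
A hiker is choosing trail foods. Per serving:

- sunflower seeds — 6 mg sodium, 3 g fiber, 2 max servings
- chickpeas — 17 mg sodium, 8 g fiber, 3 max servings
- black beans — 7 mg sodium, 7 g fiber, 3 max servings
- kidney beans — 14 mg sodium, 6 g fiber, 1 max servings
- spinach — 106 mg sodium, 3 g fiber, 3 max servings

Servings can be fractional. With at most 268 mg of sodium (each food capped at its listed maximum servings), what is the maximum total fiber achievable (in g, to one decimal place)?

61.8 g

Fiber per mg sodium: black beans 1, sunflower seeds 0.5, chickpeas 0.4706, kidney beans 0.4286, spinach 0.0283.
Take 3 servings of black beans: uses 21 mg sodium, +21.0 g fiber (running total 21.0 g).
Take 2 servings of sunflower seeds: uses 12 mg sodium, +6.0 g fiber (running total 27.0 g).
Take 3 servings of chickpeas: uses 51 mg sodium, +24.0 g fiber (running total 51.0 g).
Take 1 serving of kidney beans: uses 14 mg sodium, +6.0 g fiber (running total 57.0 g).
Take 1.604 servings of spinach: uses 170 mg sodium, +4.8 g fiber (running total 61.8 g).
Filling greedily by fiber-per-mg sodium is optimal for one linear limit, giving 61.8 g.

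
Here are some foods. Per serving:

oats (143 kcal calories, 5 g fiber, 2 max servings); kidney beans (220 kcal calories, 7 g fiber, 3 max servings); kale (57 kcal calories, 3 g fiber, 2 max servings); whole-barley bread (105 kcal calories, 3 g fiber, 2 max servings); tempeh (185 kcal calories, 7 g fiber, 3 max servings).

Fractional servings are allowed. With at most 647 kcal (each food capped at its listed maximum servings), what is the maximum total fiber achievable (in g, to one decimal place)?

Fiber per kcal: kale 0.05263, tempeh 0.03784, oats 0.03497, kidney beans 0.03182, whole-barley bread 0.02857.
Take 2 servings of kale: uses 114 kcal, +6.0 g fiber (running total 6.0 g).
Take 2.881 servings of tempeh: uses 533 kcal, +20.2 g fiber (running total 26.2 g).
Greedy by best ratio exhausts the calories allowance optimally: 26.2 g.

26.2 g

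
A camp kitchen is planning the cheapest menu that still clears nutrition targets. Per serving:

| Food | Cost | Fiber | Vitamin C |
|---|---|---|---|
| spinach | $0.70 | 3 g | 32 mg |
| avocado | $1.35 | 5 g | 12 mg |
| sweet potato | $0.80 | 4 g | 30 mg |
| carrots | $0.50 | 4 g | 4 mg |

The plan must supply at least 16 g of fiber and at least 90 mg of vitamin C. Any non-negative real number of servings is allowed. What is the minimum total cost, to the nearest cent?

spinach only: max(16/3, 90/32) = 5.333 servings → $3.73.
avocado only: max(16/5, 90/12) = 7.5 servings → $10.12.
sweet potato only: max(16/4, 90/30) = 4 servings → $3.20.
carrots only: max(16/4, 90/4) = 22.5 servings → $11.25.
spinach + avocado with both tight: 2.081 servings and 1.952 servings → $4.09.
spinach + sweet potato: the both-tight solution has a negative serving — not a feasible corner.
spinach + carrots with both tight: 2.552 servings and 2.086 servings → $2.83.
avocado + sweet potato with both tight: 1.176 servings and 2.529 servings → $3.61.
avocado + carrots: the both-tight solution has a negative serving — not a feasible corner.
sweet potato + carrots with both tight: 2.846 servings and 1.154 servings → $2.85.
Cheapest feasible corner: $2.83.

$2.83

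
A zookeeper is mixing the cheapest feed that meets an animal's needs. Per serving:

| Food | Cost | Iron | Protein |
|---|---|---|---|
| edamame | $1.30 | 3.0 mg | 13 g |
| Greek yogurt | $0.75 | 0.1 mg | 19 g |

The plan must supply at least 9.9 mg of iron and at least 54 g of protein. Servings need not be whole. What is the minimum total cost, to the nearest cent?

The cheapest plan sits at a corner of the feasible region — with two constraints it uses at most two foods.
edamame only: max(9.9/3.0, 54/13) = 4.154 servings → $5.40.
Greek yogurt only: max(9.9/0.1, 54/19) = 99 servings → $74.25.
edamame + Greek yogurt with both tight: 3.28 servings and 0.5978 servings → $4.71.
The minimum over all feasible corners is $4.71.

$4.71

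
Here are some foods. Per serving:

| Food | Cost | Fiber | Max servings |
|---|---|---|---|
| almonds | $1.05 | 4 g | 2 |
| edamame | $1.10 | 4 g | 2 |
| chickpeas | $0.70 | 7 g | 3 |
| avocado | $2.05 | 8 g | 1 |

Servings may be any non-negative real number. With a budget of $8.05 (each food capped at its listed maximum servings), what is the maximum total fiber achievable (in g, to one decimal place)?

Fiber per dollar: chickpeas 10, avocado 3.902, almonds 3.81, edamame 3.636.
Take 3 servings of chickpeas: spends $2.10, +21.0 g fiber (running total 21.0 g).
Take 1 serving of avocado: spends $2.05, +8.0 g fiber (running total 29.0 g).
Take 2 servings of almonds: spends $2.10, +8.0 g fiber (running total 37.0 g).
Take 1.636 servings of edamame: spends $1.80, +6.5 g fiber (running total 43.5 g).
Greedy by best ratio exhausts the cost allowance optimally: 43.5 g.

43.5 g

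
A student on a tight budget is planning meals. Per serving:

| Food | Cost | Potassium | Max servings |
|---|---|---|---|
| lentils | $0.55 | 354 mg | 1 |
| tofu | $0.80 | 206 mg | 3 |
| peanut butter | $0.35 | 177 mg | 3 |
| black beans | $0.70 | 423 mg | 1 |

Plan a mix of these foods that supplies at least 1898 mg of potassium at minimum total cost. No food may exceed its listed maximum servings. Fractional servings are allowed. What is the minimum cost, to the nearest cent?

Cost per mg of potassium: lentils $0.0016, black beans $0.0017, peanut butter $0.0020, tofu $0.0039.
Take 1 serving of lentils: +354.0 mg potassium for $0.55 (total $0.55, still need 1544.0 mg).
Take 1 serving of black beans: +423.0 mg potassium for $0.70 (total $1.25, still need 1121.0 mg).
Take 3 servings of peanut butter: +531.0 mg potassium for $1.05 (total $2.30, still need 590.0 mg).
Take 2.864 servings of tofu: +590.0 mg potassium for $2.29 (total $4.59, still need 0.0 mg).
Greedy by cheapest-per-mg is optimal for a single linear constraint, so the minimum cost is $4.59.

$4.59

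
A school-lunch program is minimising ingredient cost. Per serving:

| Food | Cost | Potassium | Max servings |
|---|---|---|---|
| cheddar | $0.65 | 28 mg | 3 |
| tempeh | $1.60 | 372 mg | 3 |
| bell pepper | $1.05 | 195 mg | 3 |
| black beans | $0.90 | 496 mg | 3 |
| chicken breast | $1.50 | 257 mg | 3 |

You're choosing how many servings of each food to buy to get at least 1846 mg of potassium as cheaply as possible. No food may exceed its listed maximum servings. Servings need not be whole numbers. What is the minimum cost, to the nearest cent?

$4.24

Cost per mg of potassium: black beans $0.0018, tempeh $0.0043, bell pepper $0.0054, chicken breast $0.0058, cheddar $0.0232.
Take 3 servings of black beans: +1488.0 mg potassium for $2.70 (total $2.70, still need 358.0 mg).
Take 0.9624 servings of tempeh: +358.0 mg potassium for $1.54 (total $4.24, still need 0.0 mg).
Greedy by cheapest-per-mg is optimal for a single linear constraint, so the minimum cost is $4.24.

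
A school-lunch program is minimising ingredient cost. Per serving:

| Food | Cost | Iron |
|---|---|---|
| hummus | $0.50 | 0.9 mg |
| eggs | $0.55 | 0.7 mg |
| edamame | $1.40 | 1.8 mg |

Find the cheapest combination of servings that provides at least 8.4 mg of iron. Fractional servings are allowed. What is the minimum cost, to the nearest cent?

Cost per mg of iron: hummus $0.5556, edamame $0.7778, eggs $0.7857.
With no serving limits, use only hummus: 8.4 mg / 0.9 mg = 9.333 servings × $0.50 = $4.67.

$4.67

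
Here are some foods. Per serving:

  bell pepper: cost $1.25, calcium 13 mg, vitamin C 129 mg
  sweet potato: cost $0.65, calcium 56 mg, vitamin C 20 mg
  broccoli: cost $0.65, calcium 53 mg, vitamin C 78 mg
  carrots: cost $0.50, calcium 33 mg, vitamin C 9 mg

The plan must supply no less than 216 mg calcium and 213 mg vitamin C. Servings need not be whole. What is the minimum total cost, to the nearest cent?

The cheapest plan sits at a corner of the feasible region — with two constraints it uses at most two foods.
bell pepper only: max(216/13, 213/129) = 16.62 servings → $20.77.
sweet potato only: max(216/56, 213/20) = 10.65 servings → $6.92.
broccoli only: max(216/53, 213/78) = 4.075 servings → $2.65.
carrots only: max(216/33, 213/9) = 23.67 servings → $11.83.
bell pepper + sweet potato with both tight: 1.092 servings and 3.604 servings → $3.71.
bell pepper + broccoli with both targets exact would need a negative amount; discard.
bell pepper + carrots with both tight: 1.228 servings and 6.062 servings → $4.57.
sweet potato + broccoli with both tight: 1.68 servings and 2.3 servings → $2.59.
sweet potato + carrots: intersection lies outside the first quadrant.
broccoli + carrots with both tight: 2.425 servings and 2.651 servings → $2.90.
So the least-cost plan costs $2.59.

$2.59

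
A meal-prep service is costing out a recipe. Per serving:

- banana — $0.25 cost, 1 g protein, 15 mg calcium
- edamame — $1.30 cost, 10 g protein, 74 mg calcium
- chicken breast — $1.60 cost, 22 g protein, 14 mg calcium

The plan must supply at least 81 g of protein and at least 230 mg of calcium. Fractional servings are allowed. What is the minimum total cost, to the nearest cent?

$7.40

Minimising a linear cost over {protein ≥ 81, calcium ≥ 230, servings ≥ 0} — the optimum is at a vertex, using one or two foods.
banana only: max(81/1, 230/15) = 81 servings → $20.25.
edamame only: max(81/10, 230/74) = 8.1 servings → $10.53.
chicken breast only: max(81/22, 230/14) = 16.43 servings → $26.29.
banana + edamame: the both-tight solution has a negative serving — not a feasible corner.
banana + chicken breast with both tight: 12.42 servings and 3.117 servings → $8.09.
edamame + chicken breast with both tight: 2.638 servings and 2.483 servings → $7.40.
The minimum over all feasible corners is $7.40.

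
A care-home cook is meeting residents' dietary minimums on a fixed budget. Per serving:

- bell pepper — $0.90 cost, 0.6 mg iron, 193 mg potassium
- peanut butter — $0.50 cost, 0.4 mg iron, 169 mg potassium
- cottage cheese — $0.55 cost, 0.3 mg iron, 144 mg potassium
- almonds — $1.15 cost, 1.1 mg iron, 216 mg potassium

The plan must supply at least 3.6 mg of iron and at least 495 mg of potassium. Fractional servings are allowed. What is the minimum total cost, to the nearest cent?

An LP optimum is at a vertex; with two nutrient constraints at most two foods are used. Check each candidate.
bell pepper only: max(3.6/0.6, 495/193) = 6 servings → $5.40.
peanut butter only: max(3.6/0.4, 495/169) = 9 servings → $4.50.
cottage cheese only: max(3.6/0.3, 495/144) = 12 servings → $6.60.
almonds only: max(3.6/1.1, 495/216) = 3.273 servings → $3.76.
bell pepper + peanut butter: the both-tight solution has a negative serving — not a feasible corner.
bell pepper + cottage cheese with both targets exact would need a negative amount; discard.
bell pepper + almonds: intersection lies outside the first quadrant.
peanut butter + cottage cheese: the both-tight solution has a negative serving — not a feasible corner.
peanut butter + almonds: intersection lies outside the first quadrant.
cottage cheese + almonds with both targets exact would need a negative amount; discard.
Cheapest feasible corner: $3.76.

$3.76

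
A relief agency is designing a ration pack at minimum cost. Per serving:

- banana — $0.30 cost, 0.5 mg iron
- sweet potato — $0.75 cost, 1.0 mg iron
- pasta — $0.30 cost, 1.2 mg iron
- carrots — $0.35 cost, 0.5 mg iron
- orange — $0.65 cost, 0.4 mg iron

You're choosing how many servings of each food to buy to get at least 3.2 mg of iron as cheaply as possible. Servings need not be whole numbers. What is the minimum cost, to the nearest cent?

Cost per mg of iron: pasta $0.2500, banana $0.6000, carrots $0.7000, sweet potato $0.7500, orange $1.6250.
With no serving limits, use only pasta: 3.2 mg / 1.2 mg = 2.667 servings × $0.30 = $0.80.

$0.80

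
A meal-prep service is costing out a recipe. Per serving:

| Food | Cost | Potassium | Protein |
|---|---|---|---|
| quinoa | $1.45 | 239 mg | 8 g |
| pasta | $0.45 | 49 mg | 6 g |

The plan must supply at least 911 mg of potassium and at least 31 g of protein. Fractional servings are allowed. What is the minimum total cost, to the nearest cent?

$5.54

An LP optimum is at a vertex; with two nutrient constraints at most two foods are used. Check each candidate.
quinoa only: max(911/239, 31/8) = 3.875 servings → $5.62.
pasta only: max(911/49, 31/6) = 18.59 servings → $8.37.
quinoa + pasta with both tight: 3.788 servings and 0.1161 servings → $5.54.
The minimum over all feasible corners is $5.54.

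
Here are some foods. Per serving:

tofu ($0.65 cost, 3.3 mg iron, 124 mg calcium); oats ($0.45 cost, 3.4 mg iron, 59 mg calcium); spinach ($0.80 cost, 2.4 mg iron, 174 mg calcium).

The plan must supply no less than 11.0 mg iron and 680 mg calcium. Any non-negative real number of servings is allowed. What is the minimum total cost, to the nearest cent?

$3.21

The cheapest plan sits at a corner of the feasible region — with two constraints it uses at most two foods.
tofu only: max(11.0/3.3, 680/124) = 5.484 servings → $3.56.
oats only: max(11.0/3.4, 680/59) = 11.53 servings → $5.19.
spinach only: max(11.0/2.4, 680/174) = 4.583 servings → $3.67.
tofu + oats with both targets exact would need a negative amount; discard.
tofu + spinach with both tight: 1.02 servings and 3.181 servings → $3.21.
oats + spinach with both tight: 0.6267 servings and 3.696 servings → $3.24.
The minimum over all feasible corners is $3.21.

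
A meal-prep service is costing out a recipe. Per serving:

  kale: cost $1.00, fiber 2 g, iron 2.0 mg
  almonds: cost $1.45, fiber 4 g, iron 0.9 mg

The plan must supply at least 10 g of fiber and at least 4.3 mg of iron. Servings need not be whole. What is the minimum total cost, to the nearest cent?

With two linear requirements the optimum uses one or two foods; enumerate the corners.
kale only: max(10/2, 4.3/2.0) = 5 servings → $5.00.
almonds only: max(10/4, 4.3/0.9) = 4.778 servings → $6.93.
kale + almonds with both tight: 1.323 servings and 1.839 servings → $3.99.
So the least-cost plan costs $3.99.

$3.99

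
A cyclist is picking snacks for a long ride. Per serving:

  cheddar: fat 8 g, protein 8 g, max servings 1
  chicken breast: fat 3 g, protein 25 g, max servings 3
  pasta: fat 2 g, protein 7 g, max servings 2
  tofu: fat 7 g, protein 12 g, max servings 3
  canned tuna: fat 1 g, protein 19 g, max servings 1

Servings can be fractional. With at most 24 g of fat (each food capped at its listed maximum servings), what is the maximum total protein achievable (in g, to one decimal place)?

Protein per g fat: canned tuna 19, chicken breast 8.333, pasta 3.5, tofu 1.714, cheddar 1.
Take 1 serving of canned tuna: uses 1 g fat, +19.0 g protein (running total 19.0 g).
Take 3 servings of chicken breast: uses 9 g fat, +75.0 g protein (running total 94.0 g).
Take 2 servings of pasta: uses 4 g fat, +14.0 g protein (running total 108.0 g).
Take 1.429 servings of tofu: uses 10 g fat, +17.1 g protein (running total 125.1 g).
Filling greedily by protein-per-g fat is optimal for one linear limit, giving 125.1 g.

125.1 g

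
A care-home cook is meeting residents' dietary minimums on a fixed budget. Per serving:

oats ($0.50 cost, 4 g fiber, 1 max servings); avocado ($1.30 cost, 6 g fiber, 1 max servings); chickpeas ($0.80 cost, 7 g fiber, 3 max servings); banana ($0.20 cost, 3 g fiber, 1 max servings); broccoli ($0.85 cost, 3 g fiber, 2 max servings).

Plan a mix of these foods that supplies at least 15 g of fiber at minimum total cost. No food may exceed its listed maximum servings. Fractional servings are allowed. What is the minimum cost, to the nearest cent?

Cost per g of fiber: banana $0.0667, chickpeas $0.1143, oats $0.1250, avocado $0.2167, broccoli $0.2833.
Take 1 serving of banana: +3.0 g fiber for $0.20 (total $0.20, still need 12.0 g).
Take 1.714 servings of chickpeas: +12.0 g fiber for $1.37 (total $1.57, still need 0.0 g).
Greedy by cheapest-per-g is optimal for a single linear constraint, so the minimum cost is $1.57.

$1.57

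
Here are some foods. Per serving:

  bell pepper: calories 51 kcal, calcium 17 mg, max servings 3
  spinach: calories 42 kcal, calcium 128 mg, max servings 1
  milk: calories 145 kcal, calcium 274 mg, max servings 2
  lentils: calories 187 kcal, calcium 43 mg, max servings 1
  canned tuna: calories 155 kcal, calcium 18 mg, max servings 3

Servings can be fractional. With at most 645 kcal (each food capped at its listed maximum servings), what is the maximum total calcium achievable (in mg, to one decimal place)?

Calcium per kcal: spinach 3.048, milk 1.89, bell pepper 0.3333, lentils 0.2299, canned tuna 0.1161.
Take 1 serving of spinach: uses 42 kcal, +128.0 mg calcium (running total 128.0 mg).
Take 2 servings of milk: uses 290 kcal, +548.0 mg calcium (running total 676.0 mg).
Take 3 servings of bell pepper: uses 153 kcal, +51.0 mg calcium (running total 727.0 mg).
Take 0.8556 servings of lentils: uses 160 kcal, +36.8 mg calcium (running total 763.8 mg).
Greedy by best ratio exhausts the calories allowance optimally: 763.8 mg.

763.8 mg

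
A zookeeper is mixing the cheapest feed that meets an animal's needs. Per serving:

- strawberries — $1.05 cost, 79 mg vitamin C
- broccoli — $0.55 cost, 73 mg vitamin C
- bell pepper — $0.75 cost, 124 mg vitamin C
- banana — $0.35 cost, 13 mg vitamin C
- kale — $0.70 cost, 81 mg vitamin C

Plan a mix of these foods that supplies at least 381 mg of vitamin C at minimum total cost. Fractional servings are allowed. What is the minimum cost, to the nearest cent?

$2.30

Cost per mg of vitamin C: bell pepper $0.0060, broccoli $0.0075, kale $0.0086, strawberries $0.0133, banana $0.0269.
With no serving limits, use only bell pepper: 381 mg / 124 mg = 3.073 servings × $0.75 = $2.30.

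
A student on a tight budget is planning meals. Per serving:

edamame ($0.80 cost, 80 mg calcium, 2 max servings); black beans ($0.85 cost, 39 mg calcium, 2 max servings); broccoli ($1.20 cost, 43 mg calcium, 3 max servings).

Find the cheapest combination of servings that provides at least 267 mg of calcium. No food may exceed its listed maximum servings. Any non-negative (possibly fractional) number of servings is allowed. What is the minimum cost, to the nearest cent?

Cost per mg of calcium: edamame $0.0100, black beans $0.0218, broccoli $0.0279.
Take 2 servings of edamame: +160.0 mg calcium for $1.60 (total $1.60, still need 107.0 mg).
Take 2 servings of black beans: +78.0 mg calcium for $1.70 (total $3.30, still need 29.0 mg).
Take 0.6744 servings of broccoli: +29.0 mg calcium for $0.81 (total $4.11, still need 0.0 mg).
Filling from the cheapest source first is optimal under one linear minimum: $4.11.

$4.11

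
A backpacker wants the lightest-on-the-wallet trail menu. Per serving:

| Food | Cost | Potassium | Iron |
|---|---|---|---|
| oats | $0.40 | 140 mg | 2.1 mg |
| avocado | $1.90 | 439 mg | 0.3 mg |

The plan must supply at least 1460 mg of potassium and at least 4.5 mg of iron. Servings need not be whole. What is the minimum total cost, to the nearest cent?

$4.17

The cheapest plan sits at a corner of the feasible region — with two constraints it uses at most two foods.
oats only: max(1460/140, 4.5/2.1) = 10.43 servings → $4.17.
avocado only: max(1460/439, 4.5/0.3) = 15 servings → $28.50.
oats + avocado with both tight: 1.747 servings and 2.768 servings → $5.96.
Cheapest feasible corner: $4.17.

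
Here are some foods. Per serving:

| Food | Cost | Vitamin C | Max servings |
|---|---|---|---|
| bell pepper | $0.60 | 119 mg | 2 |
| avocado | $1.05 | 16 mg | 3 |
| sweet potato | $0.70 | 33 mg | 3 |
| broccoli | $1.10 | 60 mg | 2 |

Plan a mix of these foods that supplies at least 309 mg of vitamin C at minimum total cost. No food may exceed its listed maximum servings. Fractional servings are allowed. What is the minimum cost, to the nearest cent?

Cost per mg of vitamin C: bell pepper $0.0050, broccoli $0.0183, sweet potato $0.0212, avocado $0.0656.
Take 2 servings of bell pepper: +238.0 mg vitamin C for $1.20 (total $1.20, still need 71.0 mg).
Take 1.183 servings of broccoli: +71.0 mg vitamin C for $1.30 (total $2.50, still need 0.0 mg).
Filling from the cheapest source first is optimal under one linear minimum: $2.50.

$2.50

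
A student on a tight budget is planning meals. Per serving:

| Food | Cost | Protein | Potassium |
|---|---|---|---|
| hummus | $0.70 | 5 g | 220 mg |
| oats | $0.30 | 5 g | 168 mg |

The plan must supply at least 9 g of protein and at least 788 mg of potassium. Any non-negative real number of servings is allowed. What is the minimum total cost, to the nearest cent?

$1.41

Two binding constraints pin down two serving amounts, so the optimal mix uses at most two foods. The candidates are each food alone (scaled to the tighter of protein/potassium) and each pair with both constraints tight.
hummus only: max(9/5, 788/220) = 3.582 servings → $2.51.
oats only: max(9/5, 788/168) = 4.69 servings → $1.41.
hummus + oats: the both-tight solution has a negative serving — not a feasible corner.
So the least-cost plan costs $1.41.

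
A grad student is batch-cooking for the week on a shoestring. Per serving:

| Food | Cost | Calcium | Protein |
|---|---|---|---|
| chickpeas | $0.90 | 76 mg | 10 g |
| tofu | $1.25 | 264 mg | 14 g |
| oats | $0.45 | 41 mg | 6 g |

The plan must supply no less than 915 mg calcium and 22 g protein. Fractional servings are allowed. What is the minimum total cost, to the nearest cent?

$4.33

Compare the cost at each extreme point of the feasible region.
chickpeas only: max(915/76, 22/10) = 12.04 servings → $10.84.
tofu only: max(915/264, 22/14) = 3.466 servings → $4.33.
oats only: max(915/41, 22/6) = 22.32 servings → $10.04.
chickpeas + tofu: the both-tight solution has a negative serving — not a feasible corner.
chickpeas + oats: the both-tight solution has a negative serving — not a feasible corner.
tofu + oats: intersection lies outside the first quadrant.
The minimum over all feasible corners is $4.33.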